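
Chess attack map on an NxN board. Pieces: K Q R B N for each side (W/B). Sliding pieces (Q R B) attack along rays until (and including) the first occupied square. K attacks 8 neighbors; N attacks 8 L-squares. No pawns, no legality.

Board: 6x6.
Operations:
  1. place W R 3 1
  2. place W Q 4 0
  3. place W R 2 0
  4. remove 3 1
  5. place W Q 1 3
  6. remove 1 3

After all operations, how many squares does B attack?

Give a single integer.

Op 1: place WR@(3,1)
Op 2: place WQ@(4,0)
Op 3: place WR@(2,0)
Op 4: remove (3,1)
Op 5: place WQ@(1,3)
Op 6: remove (1,3)
Per-piece attacks for B:
Union (0 distinct): (none)

Answer: 0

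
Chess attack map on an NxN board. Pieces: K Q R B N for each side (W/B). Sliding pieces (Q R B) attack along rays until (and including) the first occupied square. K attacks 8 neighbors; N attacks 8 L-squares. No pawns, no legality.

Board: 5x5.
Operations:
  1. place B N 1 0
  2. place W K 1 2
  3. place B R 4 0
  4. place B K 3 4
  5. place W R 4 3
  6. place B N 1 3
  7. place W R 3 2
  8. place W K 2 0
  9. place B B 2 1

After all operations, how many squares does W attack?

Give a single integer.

Answer: 18

Derivation:
Op 1: place BN@(1,0)
Op 2: place WK@(1,2)
Op 3: place BR@(4,0)
Op 4: place BK@(3,4)
Op 5: place WR@(4,3)
Op 6: place BN@(1,3)
Op 7: place WR@(3,2)
Op 8: place WK@(2,0)
Op 9: place BB@(2,1)
Per-piece attacks for W:
  WK@(1,2): attacks (1,3) (1,1) (2,2) (0,2) (2,3) (2,1) (0,3) (0,1)
  WK@(2,0): attacks (2,1) (3,0) (1,0) (3,1) (1,1)
  WR@(3,2): attacks (3,3) (3,4) (3,1) (3,0) (4,2) (2,2) (1,2) [ray(0,1) blocked at (3,4); ray(-1,0) blocked at (1,2)]
  WR@(4,3): attacks (4,4) (4,2) (4,1) (4,0) (3,3) (2,3) (1,3) [ray(0,-1) blocked at (4,0); ray(-1,0) blocked at (1,3)]
Union (18 distinct): (0,1) (0,2) (0,3) (1,0) (1,1) (1,2) (1,3) (2,1) (2,2) (2,3) (3,0) (3,1) (3,3) (3,4) (4,0) (4,1) (4,2) (4,4)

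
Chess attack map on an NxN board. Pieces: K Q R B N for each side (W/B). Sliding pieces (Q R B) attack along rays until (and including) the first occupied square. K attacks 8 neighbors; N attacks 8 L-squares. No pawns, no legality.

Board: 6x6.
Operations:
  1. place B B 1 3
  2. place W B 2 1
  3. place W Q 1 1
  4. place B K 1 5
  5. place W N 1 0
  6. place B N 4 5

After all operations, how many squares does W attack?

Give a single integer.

Op 1: place BB@(1,3)
Op 2: place WB@(2,1)
Op 3: place WQ@(1,1)
Op 4: place BK@(1,5)
Op 5: place WN@(1,0)
Op 6: place BN@(4,5)
Per-piece attacks for W:
  WN@(1,0): attacks (2,2) (3,1) (0,2)
  WQ@(1,1): attacks (1,2) (1,3) (1,0) (2,1) (0,1) (2,2) (3,3) (4,4) (5,5) (2,0) (0,2) (0,0) [ray(0,1) blocked at (1,3); ray(0,-1) blocked at (1,0); ray(1,0) blocked at (2,1)]
  WB@(2,1): attacks (3,2) (4,3) (5,4) (3,0) (1,2) (0,3) (1,0) [ray(-1,-1) blocked at (1,0)]
Union (18 distinct): (0,0) (0,1) (0,2) (0,3) (1,0) (1,2) (1,3) (2,0) (2,1) (2,2) (3,0) (3,1) (3,2) (3,3) (4,3) (4,4) (5,4) (5,5)

Answer: 18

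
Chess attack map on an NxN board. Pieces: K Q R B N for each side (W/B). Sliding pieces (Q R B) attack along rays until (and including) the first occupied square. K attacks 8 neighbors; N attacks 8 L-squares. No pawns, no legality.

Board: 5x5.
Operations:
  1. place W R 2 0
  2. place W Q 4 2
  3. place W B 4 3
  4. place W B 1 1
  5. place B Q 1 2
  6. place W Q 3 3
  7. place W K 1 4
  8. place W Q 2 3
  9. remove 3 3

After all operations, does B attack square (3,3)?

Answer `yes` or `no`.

Answer: no

Derivation:
Op 1: place WR@(2,0)
Op 2: place WQ@(4,2)
Op 3: place WB@(4,3)
Op 4: place WB@(1,1)
Op 5: place BQ@(1,2)
Op 6: place WQ@(3,3)
Op 7: place WK@(1,4)
Op 8: place WQ@(2,3)
Op 9: remove (3,3)
Per-piece attacks for B:
  BQ@(1,2): attacks (1,3) (1,4) (1,1) (2,2) (3,2) (4,2) (0,2) (2,3) (2,1) (3,0) (0,3) (0,1) [ray(0,1) blocked at (1,4); ray(0,-1) blocked at (1,1); ray(1,0) blocked at (4,2); ray(1,1) blocked at (2,3)]
B attacks (3,3): no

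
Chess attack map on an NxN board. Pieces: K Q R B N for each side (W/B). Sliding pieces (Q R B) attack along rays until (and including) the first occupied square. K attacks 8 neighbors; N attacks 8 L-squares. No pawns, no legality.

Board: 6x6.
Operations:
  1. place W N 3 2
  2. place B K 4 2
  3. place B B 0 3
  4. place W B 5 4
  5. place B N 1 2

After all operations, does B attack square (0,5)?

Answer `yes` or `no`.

Op 1: place WN@(3,2)
Op 2: place BK@(4,2)
Op 3: place BB@(0,3)
Op 4: place WB@(5,4)
Op 5: place BN@(1,2)
Per-piece attacks for B:
  BB@(0,3): attacks (1,4) (2,5) (1,2) [ray(1,-1) blocked at (1,2)]
  BN@(1,2): attacks (2,4) (3,3) (0,4) (2,0) (3,1) (0,0)
  BK@(4,2): attacks (4,3) (4,1) (5,2) (3,2) (5,3) (5,1) (3,3) (3,1)
B attacks (0,5): no

Answer: no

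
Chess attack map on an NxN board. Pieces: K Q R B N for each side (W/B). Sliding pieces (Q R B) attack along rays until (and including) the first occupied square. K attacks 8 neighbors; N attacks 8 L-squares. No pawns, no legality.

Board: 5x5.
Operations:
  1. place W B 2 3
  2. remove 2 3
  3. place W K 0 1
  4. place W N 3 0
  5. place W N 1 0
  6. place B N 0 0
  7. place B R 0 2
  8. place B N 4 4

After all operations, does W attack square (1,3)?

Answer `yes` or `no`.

Answer: no

Derivation:
Op 1: place WB@(2,3)
Op 2: remove (2,3)
Op 3: place WK@(0,1)
Op 4: place WN@(3,0)
Op 5: place WN@(1,0)
Op 6: place BN@(0,0)
Op 7: place BR@(0,2)
Op 8: place BN@(4,4)
Per-piece attacks for W:
  WK@(0,1): attacks (0,2) (0,0) (1,1) (1,2) (1,0)
  WN@(1,0): attacks (2,2) (3,1) (0,2)
  WN@(3,0): attacks (4,2) (2,2) (1,1)
W attacks (1,3): no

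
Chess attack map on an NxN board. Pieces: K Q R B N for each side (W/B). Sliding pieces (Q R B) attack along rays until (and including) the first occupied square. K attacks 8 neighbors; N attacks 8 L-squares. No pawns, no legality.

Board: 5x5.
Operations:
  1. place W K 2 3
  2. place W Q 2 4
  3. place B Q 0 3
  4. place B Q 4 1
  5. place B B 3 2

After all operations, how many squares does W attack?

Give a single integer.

Answer: 13

Derivation:
Op 1: place WK@(2,3)
Op 2: place WQ@(2,4)
Op 3: place BQ@(0,3)
Op 4: place BQ@(4,1)
Op 5: place BB@(3,2)
Per-piece attacks for W:
  WK@(2,3): attacks (2,4) (2,2) (3,3) (1,3) (3,4) (3,2) (1,4) (1,2)
  WQ@(2,4): attacks (2,3) (3,4) (4,4) (1,4) (0,4) (3,3) (4,2) (1,3) (0,2) [ray(0,-1) blocked at (2,3)]
Union (13 distinct): (0,2) (0,4) (1,2) (1,3) (1,4) (2,2) (2,3) (2,4) (3,2) (3,3) (3,4) (4,2) (4,4)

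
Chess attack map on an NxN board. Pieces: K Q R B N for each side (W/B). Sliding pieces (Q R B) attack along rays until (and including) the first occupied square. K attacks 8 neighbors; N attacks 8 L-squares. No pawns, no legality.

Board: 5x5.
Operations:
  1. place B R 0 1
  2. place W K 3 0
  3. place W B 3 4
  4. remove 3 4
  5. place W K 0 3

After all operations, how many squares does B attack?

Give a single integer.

Answer: 7

Derivation:
Op 1: place BR@(0,1)
Op 2: place WK@(3,0)
Op 3: place WB@(3,4)
Op 4: remove (3,4)
Op 5: place WK@(0,3)
Per-piece attacks for B:
  BR@(0,1): attacks (0,2) (0,3) (0,0) (1,1) (2,1) (3,1) (4,1) [ray(0,1) blocked at (0,3)]
Union (7 distinct): (0,0) (0,2) (0,3) (1,1) (2,1) (3,1) (4,1)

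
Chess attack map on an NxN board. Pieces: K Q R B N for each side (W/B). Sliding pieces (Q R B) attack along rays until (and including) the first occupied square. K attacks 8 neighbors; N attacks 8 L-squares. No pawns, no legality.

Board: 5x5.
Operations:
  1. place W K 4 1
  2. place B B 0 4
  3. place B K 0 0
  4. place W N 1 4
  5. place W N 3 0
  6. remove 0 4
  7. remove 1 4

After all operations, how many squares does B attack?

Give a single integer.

Answer: 3

Derivation:
Op 1: place WK@(4,1)
Op 2: place BB@(0,4)
Op 3: place BK@(0,0)
Op 4: place WN@(1,4)
Op 5: place WN@(3,0)
Op 6: remove (0,4)
Op 7: remove (1,4)
Per-piece attacks for B:
  BK@(0,0): attacks (0,1) (1,0) (1,1)
Union (3 distinct): (0,1) (1,0) (1,1)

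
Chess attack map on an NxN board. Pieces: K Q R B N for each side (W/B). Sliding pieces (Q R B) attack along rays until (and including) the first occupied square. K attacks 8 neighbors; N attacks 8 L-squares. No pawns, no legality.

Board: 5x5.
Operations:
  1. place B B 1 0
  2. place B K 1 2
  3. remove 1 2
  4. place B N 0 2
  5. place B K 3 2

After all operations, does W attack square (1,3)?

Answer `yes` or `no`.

Answer: no

Derivation:
Op 1: place BB@(1,0)
Op 2: place BK@(1,2)
Op 3: remove (1,2)
Op 4: place BN@(0,2)
Op 5: place BK@(3,2)
Per-piece attacks for W:
W attacks (1,3): no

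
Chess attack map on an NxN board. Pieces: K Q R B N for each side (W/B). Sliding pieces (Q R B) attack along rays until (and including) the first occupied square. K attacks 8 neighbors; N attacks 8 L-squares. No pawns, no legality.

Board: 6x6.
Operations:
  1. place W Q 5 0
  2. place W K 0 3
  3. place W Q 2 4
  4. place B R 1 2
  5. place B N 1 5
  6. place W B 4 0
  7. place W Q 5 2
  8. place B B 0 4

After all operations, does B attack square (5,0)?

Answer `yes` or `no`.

Answer: no

Derivation:
Op 1: place WQ@(5,0)
Op 2: place WK@(0,3)
Op 3: place WQ@(2,4)
Op 4: place BR@(1,2)
Op 5: place BN@(1,5)
Op 6: place WB@(4,0)
Op 7: place WQ@(5,2)
Op 8: place BB@(0,4)
Per-piece attacks for B:
  BB@(0,4): attacks (1,5) (1,3) (2,2) (3,1) (4,0) [ray(1,1) blocked at (1,5); ray(1,-1) blocked at (4,0)]
  BR@(1,2): attacks (1,3) (1,4) (1,5) (1,1) (1,0) (2,2) (3,2) (4,2) (5,2) (0,2) [ray(0,1) blocked at (1,5); ray(1,0) blocked at (5,2)]
  BN@(1,5): attacks (2,3) (3,4) (0,3)
B attacks (5,0): no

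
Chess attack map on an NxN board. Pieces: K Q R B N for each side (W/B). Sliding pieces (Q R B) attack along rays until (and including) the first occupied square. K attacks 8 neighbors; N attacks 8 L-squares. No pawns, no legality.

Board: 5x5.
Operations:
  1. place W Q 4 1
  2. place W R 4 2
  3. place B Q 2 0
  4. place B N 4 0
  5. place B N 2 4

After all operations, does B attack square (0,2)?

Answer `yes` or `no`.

Answer: yes

Derivation:
Op 1: place WQ@(4,1)
Op 2: place WR@(4,2)
Op 3: place BQ@(2,0)
Op 4: place BN@(4,0)
Op 5: place BN@(2,4)
Per-piece attacks for B:
  BQ@(2,0): attacks (2,1) (2,2) (2,3) (2,4) (3,0) (4,0) (1,0) (0,0) (3,1) (4,2) (1,1) (0,2) [ray(0,1) blocked at (2,4); ray(1,0) blocked at (4,0); ray(1,1) blocked at (4,2)]
  BN@(2,4): attacks (3,2) (4,3) (1,2) (0,3)
  BN@(4,0): attacks (3,2) (2,1)
B attacks (0,2): yes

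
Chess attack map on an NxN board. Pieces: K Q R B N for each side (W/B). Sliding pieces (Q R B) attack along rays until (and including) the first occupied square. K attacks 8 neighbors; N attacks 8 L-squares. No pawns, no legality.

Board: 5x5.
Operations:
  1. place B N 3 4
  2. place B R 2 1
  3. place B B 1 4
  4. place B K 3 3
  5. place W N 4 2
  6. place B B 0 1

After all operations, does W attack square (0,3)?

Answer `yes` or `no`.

Answer: no

Derivation:
Op 1: place BN@(3,4)
Op 2: place BR@(2,1)
Op 3: place BB@(1,4)
Op 4: place BK@(3,3)
Op 5: place WN@(4,2)
Op 6: place BB@(0,1)
Per-piece attacks for W:
  WN@(4,2): attacks (3,4) (2,3) (3,0) (2,1)
W attacks (0,3): no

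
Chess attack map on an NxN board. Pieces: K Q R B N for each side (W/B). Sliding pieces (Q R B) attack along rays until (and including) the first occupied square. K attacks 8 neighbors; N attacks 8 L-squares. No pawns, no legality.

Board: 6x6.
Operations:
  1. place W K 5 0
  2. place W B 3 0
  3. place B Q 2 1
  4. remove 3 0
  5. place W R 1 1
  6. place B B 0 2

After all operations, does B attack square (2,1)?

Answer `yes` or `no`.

Answer: no

Derivation:
Op 1: place WK@(5,0)
Op 2: place WB@(3,0)
Op 3: place BQ@(2,1)
Op 4: remove (3,0)
Op 5: place WR@(1,1)
Op 6: place BB@(0,2)
Per-piece attacks for B:
  BB@(0,2): attacks (1,3) (2,4) (3,5) (1,1) [ray(1,-1) blocked at (1,1)]
  BQ@(2,1): attacks (2,2) (2,3) (2,4) (2,5) (2,0) (3,1) (4,1) (5,1) (1,1) (3,2) (4,3) (5,4) (3,0) (1,2) (0,3) (1,0) [ray(-1,0) blocked at (1,1)]
B attacks (2,1): no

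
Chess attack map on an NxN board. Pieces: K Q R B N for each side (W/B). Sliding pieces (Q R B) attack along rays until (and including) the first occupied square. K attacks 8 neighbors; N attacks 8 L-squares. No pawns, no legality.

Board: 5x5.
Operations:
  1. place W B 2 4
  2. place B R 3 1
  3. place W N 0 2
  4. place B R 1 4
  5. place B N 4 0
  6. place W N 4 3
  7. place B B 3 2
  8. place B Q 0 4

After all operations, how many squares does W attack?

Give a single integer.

Answer: 11

Derivation:
Op 1: place WB@(2,4)
Op 2: place BR@(3,1)
Op 3: place WN@(0,2)
Op 4: place BR@(1,4)
Op 5: place BN@(4,0)
Op 6: place WN@(4,3)
Op 7: place BB@(3,2)
Op 8: place BQ@(0,4)
Per-piece attacks for W:
  WN@(0,2): attacks (1,4) (2,3) (1,0) (2,1)
  WB@(2,4): attacks (3,3) (4,2) (1,3) (0,2) [ray(-1,-1) blocked at (0,2)]
  WN@(4,3): attacks (2,4) (3,1) (2,2)
Union (11 distinct): (0,2) (1,0) (1,3) (1,4) (2,1) (2,2) (2,3) (2,4) (3,1) (3,3) (4,2)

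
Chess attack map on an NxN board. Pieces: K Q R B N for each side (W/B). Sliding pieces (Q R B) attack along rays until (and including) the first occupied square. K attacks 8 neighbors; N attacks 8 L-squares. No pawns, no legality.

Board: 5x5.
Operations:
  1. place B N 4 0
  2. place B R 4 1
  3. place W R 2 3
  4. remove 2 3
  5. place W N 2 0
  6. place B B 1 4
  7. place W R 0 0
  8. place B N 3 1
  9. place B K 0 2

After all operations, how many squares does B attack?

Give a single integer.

Op 1: place BN@(4,0)
Op 2: place BR@(4,1)
Op 3: place WR@(2,3)
Op 4: remove (2,3)
Op 5: place WN@(2,0)
Op 6: place BB@(1,4)
Op 7: place WR@(0,0)
Op 8: place BN@(3,1)
Op 9: place BK@(0,2)
Per-piece attacks for B:
  BK@(0,2): attacks (0,3) (0,1) (1,2) (1,3) (1,1)
  BB@(1,4): attacks (2,3) (3,2) (4,1) (0,3) [ray(1,-1) blocked at (4,1)]
  BN@(3,1): attacks (4,3) (2,3) (1,2) (1,0)
  BN@(4,0): attacks (3,2) (2,1)
  BR@(4,1): attacks (4,2) (4,3) (4,4) (4,0) (3,1) [ray(0,-1) blocked at (4,0); ray(-1,0) blocked at (3,1)]
Union (15 distinct): (0,1) (0,3) (1,0) (1,1) (1,2) (1,3) (2,1) (2,3) (3,1) (3,2) (4,0) (4,1) (4,2) (4,3) (4,4)

Answer: 15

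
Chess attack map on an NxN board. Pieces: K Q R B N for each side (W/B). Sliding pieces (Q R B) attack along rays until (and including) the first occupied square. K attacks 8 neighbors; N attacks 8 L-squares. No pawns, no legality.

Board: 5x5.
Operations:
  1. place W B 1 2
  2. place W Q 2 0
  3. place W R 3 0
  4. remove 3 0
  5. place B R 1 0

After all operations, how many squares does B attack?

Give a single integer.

Answer: 4

Derivation:
Op 1: place WB@(1,2)
Op 2: place WQ@(2,0)
Op 3: place WR@(3,0)
Op 4: remove (3,0)
Op 5: place BR@(1,0)
Per-piece attacks for B:
  BR@(1,0): attacks (1,1) (1,2) (2,0) (0,0) [ray(0,1) blocked at (1,2); ray(1,0) blocked at (2,0)]
Union (4 distinct): (0,0) (1,1) (1,2) (2,0)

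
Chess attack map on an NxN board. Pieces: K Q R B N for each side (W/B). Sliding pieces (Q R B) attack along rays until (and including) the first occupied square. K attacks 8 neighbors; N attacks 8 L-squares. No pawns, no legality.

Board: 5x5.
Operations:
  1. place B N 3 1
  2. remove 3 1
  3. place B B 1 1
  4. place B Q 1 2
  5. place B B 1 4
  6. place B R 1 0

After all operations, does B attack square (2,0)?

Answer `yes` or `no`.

Op 1: place BN@(3,1)
Op 2: remove (3,1)
Op 3: place BB@(1,1)
Op 4: place BQ@(1,2)
Op 5: place BB@(1,4)
Op 6: place BR@(1,0)
Per-piece attacks for B:
  BR@(1,0): attacks (1,1) (2,0) (3,0) (4,0) (0,0) [ray(0,1) blocked at (1,1)]
  BB@(1,1): attacks (2,2) (3,3) (4,4) (2,0) (0,2) (0,0)
  BQ@(1,2): attacks (1,3) (1,4) (1,1) (2,2) (3,2) (4,2) (0,2) (2,3) (3,4) (2,1) (3,0) (0,3) (0,1) [ray(0,1) blocked at (1,4); ray(0,-1) blocked at (1,1)]
  BB@(1,4): attacks (2,3) (3,2) (4,1) (0,3)
B attacks (2,0): yes

Answer: yes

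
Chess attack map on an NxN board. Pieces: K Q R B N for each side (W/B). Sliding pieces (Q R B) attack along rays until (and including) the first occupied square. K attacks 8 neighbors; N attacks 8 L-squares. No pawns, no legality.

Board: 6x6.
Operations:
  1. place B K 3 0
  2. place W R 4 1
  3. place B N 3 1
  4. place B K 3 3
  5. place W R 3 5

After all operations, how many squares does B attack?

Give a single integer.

Answer: 17

Derivation:
Op 1: place BK@(3,0)
Op 2: place WR@(4,1)
Op 3: place BN@(3,1)
Op 4: place BK@(3,3)
Op 5: place WR@(3,5)
Per-piece attacks for B:
  BK@(3,0): attacks (3,1) (4,0) (2,0) (4,1) (2,1)
  BN@(3,1): attacks (4,3) (5,2) (2,3) (1,2) (5,0) (1,0)
  BK@(3,3): attacks (3,4) (3,2) (4,3) (2,3) (4,4) (4,2) (2,4) (2,2)
Union (17 distinct): (1,0) (1,2) (2,0) (2,1) (2,2) (2,3) (2,4) (3,1) (3,2) (3,4) (4,0) (4,1) (4,2) (4,3) (4,4) (5,0) (5,2)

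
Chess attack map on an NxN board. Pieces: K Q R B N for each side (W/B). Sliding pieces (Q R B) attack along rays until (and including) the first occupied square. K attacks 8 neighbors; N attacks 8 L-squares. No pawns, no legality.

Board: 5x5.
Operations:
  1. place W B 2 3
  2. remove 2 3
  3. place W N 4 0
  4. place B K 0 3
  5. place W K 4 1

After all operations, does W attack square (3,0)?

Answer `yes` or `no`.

Op 1: place WB@(2,3)
Op 2: remove (2,3)
Op 3: place WN@(4,0)
Op 4: place BK@(0,3)
Op 5: place WK@(4,1)
Per-piece attacks for W:
  WN@(4,0): attacks (3,2) (2,1)
  WK@(4,1): attacks (4,2) (4,0) (3,1) (3,2) (3,0)
W attacks (3,0): yes

Answer: yes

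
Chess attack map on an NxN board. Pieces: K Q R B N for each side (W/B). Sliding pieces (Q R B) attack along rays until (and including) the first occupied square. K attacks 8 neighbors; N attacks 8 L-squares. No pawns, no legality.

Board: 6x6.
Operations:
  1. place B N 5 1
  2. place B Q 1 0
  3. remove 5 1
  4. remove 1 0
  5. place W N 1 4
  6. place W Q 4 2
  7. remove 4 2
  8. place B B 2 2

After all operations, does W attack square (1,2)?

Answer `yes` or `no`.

Op 1: place BN@(5,1)
Op 2: place BQ@(1,0)
Op 3: remove (5,1)
Op 4: remove (1,0)
Op 5: place WN@(1,4)
Op 6: place WQ@(4,2)
Op 7: remove (4,2)
Op 8: place BB@(2,2)
Per-piece attacks for W:
  WN@(1,4): attacks (3,5) (2,2) (3,3) (0,2)
W attacks (1,2): no

Answer: no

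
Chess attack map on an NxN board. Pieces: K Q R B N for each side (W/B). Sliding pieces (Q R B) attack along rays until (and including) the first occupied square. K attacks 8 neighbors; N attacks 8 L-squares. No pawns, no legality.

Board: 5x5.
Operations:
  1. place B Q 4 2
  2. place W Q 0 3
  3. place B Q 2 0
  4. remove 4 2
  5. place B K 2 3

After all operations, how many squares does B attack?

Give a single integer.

Answer: 18

Derivation:
Op 1: place BQ@(4,2)
Op 2: place WQ@(0,3)
Op 3: place BQ@(2,0)
Op 4: remove (4,2)
Op 5: place BK@(2,3)
Per-piece attacks for B:
  BQ@(2,0): attacks (2,1) (2,2) (2,3) (3,0) (4,0) (1,0) (0,0) (3,1) (4,2) (1,1) (0,2) [ray(0,1) blocked at (2,3)]
  BK@(2,3): attacks (2,4) (2,2) (3,3) (1,3) (3,4) (3,2) (1,4) (1,2)
Union (18 distinct): (0,0) (0,2) (1,0) (1,1) (1,2) (1,3) (1,4) (2,1) (2,2) (2,3) (2,4) (3,0) (3,1) (3,2) (3,3) (3,4) (4,0) (4,2)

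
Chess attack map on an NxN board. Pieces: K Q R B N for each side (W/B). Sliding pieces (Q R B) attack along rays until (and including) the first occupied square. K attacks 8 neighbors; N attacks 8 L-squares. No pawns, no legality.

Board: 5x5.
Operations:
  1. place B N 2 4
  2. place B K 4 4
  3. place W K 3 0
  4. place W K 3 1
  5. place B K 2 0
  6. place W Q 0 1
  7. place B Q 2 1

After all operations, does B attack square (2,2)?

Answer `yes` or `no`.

Op 1: place BN@(2,4)
Op 2: place BK@(4,4)
Op 3: place WK@(3,0)
Op 4: place WK@(3,1)
Op 5: place BK@(2,0)
Op 6: place WQ@(0,1)
Op 7: place BQ@(2,1)
Per-piece attacks for B:
  BK@(2,0): attacks (2,1) (3,0) (1,0) (3,1) (1,1)
  BQ@(2,1): attacks (2,2) (2,3) (2,4) (2,0) (3,1) (1,1) (0,1) (3,2) (4,3) (3,0) (1,2) (0,3) (1,0) [ray(0,1) blocked at (2,4); ray(0,-1) blocked at (2,0); ray(1,0) blocked at (3,1); ray(-1,0) blocked at (0,1); ray(1,-1) blocked at (3,0)]
  BN@(2,4): attacks (3,2) (4,3) (1,2) (0,3)
  BK@(4,4): attacks (4,3) (3,4) (3,3)
B attacks (2,2): yes

Answer: yes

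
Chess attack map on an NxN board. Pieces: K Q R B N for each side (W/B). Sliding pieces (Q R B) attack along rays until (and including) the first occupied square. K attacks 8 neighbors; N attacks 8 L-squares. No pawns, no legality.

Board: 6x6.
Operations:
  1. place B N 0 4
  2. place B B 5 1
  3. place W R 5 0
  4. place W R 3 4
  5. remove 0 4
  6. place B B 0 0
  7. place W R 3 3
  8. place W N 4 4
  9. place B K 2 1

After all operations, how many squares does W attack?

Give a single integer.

Op 1: place BN@(0,4)
Op 2: place BB@(5,1)
Op 3: place WR@(5,0)
Op 4: place WR@(3,4)
Op 5: remove (0,4)
Op 6: place BB@(0,0)
Op 7: place WR@(3,3)
Op 8: place WN@(4,4)
Op 9: place BK@(2,1)
Per-piece attacks for W:
  WR@(3,3): attacks (3,4) (3,2) (3,1) (3,0) (4,3) (5,3) (2,3) (1,3) (0,3) [ray(0,1) blocked at (3,4)]
  WR@(3,4): attacks (3,5) (3,3) (4,4) (2,4) (1,4) (0,4) [ray(0,-1) blocked at (3,3); ray(1,0) blocked at (4,4)]
  WN@(4,4): attacks (2,5) (5,2) (3,2) (2,3)
  WR@(5,0): attacks (5,1) (4,0) (3,0) (2,0) (1,0) (0,0) [ray(0,1) blocked at (5,1); ray(-1,0) blocked at (0,0)]
Union (22 distinct): (0,0) (0,3) (0,4) (1,0) (1,3) (1,4) (2,0) (2,3) (2,4) (2,5) (3,0) (3,1) (3,2) (3,3) (3,4) (3,5) (4,0) (4,3) (4,4) (5,1) (5,2) (5,3)

Answer: 22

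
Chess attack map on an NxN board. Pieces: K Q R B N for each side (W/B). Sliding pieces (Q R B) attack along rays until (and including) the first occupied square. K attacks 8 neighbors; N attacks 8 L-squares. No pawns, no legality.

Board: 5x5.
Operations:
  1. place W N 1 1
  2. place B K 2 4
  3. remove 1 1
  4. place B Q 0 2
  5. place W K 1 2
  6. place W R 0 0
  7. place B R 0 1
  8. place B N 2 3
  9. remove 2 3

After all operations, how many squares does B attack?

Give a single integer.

Op 1: place WN@(1,1)
Op 2: place BK@(2,4)
Op 3: remove (1,1)
Op 4: place BQ@(0,2)
Op 5: place WK@(1,2)
Op 6: place WR@(0,0)
Op 7: place BR@(0,1)
Op 8: place BN@(2,3)
Op 9: remove (2,3)
Per-piece attacks for B:
  BR@(0,1): attacks (0,2) (0,0) (1,1) (2,1) (3,1) (4,1) [ray(0,1) blocked at (0,2); ray(0,-1) blocked at (0,0)]
  BQ@(0,2): attacks (0,3) (0,4) (0,1) (1,2) (1,3) (2,4) (1,1) (2,0) [ray(0,-1) blocked at (0,1); ray(1,0) blocked at (1,2); ray(1,1) blocked at (2,4)]
  BK@(2,4): attacks (2,3) (3,4) (1,4) (3,3) (1,3)
Union (17 distinct): (0,0) (0,1) (0,2) (0,3) (0,4) (1,1) (1,2) (1,3) (1,4) (2,0) (2,1) (2,3) (2,4) (3,1) (3,3) (3,4) (4,1)

Answer: 17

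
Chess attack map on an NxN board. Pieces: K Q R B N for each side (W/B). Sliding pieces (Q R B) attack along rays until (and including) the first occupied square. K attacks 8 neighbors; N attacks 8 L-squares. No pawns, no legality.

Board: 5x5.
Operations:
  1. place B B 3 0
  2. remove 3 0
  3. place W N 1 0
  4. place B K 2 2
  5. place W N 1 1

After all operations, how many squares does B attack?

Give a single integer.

Answer: 8

Derivation:
Op 1: place BB@(3,0)
Op 2: remove (3,0)
Op 3: place WN@(1,0)
Op 4: place BK@(2,2)
Op 5: place WN@(1,1)
Per-piece attacks for B:
  BK@(2,2): attacks (2,3) (2,1) (3,2) (1,2) (3,3) (3,1) (1,3) (1,1)
Union (8 distinct): (1,1) (1,2) (1,3) (2,1) (2,3) (3,1) (3,2) (3,3)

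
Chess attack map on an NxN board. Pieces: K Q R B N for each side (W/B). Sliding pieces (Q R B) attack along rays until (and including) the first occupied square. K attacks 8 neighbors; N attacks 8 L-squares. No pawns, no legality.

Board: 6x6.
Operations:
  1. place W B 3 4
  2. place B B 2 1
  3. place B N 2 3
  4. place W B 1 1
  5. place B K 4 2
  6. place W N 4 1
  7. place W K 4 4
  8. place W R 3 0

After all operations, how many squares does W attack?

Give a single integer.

Op 1: place WB@(3,4)
Op 2: place BB@(2,1)
Op 3: place BN@(2,3)
Op 4: place WB@(1,1)
Op 5: place BK@(4,2)
Op 6: place WN@(4,1)
Op 7: place WK@(4,4)
Op 8: place WR@(3,0)
Per-piece attacks for W:
  WB@(1,1): attacks (2,2) (3,3) (4,4) (2,0) (0,2) (0,0) [ray(1,1) blocked at (4,4)]
  WR@(3,0): attacks (3,1) (3,2) (3,3) (3,4) (4,0) (5,0) (2,0) (1,0) (0,0) [ray(0,1) blocked at (3,4)]
  WB@(3,4): attacks (4,5) (4,3) (5,2) (2,5) (2,3) [ray(-1,-1) blocked at (2,3)]
  WN@(4,1): attacks (5,3) (3,3) (2,2) (2,0)
  WK@(4,4): attacks (4,5) (4,3) (5,4) (3,4) (5,5) (5,3) (3,5) (3,3)
Union (21 distinct): (0,0) (0,2) (1,0) (2,0) (2,2) (2,3) (2,5) (3,1) (3,2) (3,3) (3,4) (3,5) (4,0) (4,3) (4,4) (4,5) (5,0) (5,2) (5,3) (5,4) (5,5)

Answer: 21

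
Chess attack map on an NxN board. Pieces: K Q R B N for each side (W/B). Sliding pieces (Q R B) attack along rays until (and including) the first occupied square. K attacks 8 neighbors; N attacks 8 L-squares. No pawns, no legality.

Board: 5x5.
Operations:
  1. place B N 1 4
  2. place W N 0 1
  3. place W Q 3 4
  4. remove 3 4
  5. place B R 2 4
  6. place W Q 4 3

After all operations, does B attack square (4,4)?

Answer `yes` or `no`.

Op 1: place BN@(1,4)
Op 2: place WN@(0,1)
Op 3: place WQ@(3,4)
Op 4: remove (3,4)
Op 5: place BR@(2,4)
Op 6: place WQ@(4,3)
Per-piece attacks for B:
  BN@(1,4): attacks (2,2) (3,3) (0,2)
  BR@(2,4): attacks (2,3) (2,2) (2,1) (2,0) (3,4) (4,4) (1,4) [ray(-1,0) blocked at (1,4)]
B attacks (4,4): yes

Answer: yes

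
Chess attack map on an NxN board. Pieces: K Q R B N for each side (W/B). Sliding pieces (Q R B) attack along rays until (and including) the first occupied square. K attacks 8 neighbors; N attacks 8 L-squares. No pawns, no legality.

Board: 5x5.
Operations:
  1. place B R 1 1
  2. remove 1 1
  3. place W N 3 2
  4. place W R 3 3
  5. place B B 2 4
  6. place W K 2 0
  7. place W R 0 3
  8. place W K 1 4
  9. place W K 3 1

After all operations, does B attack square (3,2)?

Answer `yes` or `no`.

Answer: no

Derivation:
Op 1: place BR@(1,1)
Op 2: remove (1,1)
Op 3: place WN@(3,2)
Op 4: place WR@(3,3)
Op 5: place BB@(2,4)
Op 6: place WK@(2,0)
Op 7: place WR@(0,3)
Op 8: place WK@(1,4)
Op 9: place WK@(3,1)
Per-piece attacks for B:
  BB@(2,4): attacks (3,3) (1,3) (0,2) [ray(1,-1) blocked at (3,3)]
B attacks (3,2): no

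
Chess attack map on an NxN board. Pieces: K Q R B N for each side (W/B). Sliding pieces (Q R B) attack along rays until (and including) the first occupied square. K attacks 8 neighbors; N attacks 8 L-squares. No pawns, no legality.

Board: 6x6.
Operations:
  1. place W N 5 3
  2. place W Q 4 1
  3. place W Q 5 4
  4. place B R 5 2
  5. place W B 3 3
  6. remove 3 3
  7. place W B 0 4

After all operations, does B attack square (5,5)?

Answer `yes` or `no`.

Answer: no

Derivation:
Op 1: place WN@(5,3)
Op 2: place WQ@(4,1)
Op 3: place WQ@(5,4)
Op 4: place BR@(5,2)
Op 5: place WB@(3,3)
Op 6: remove (3,3)
Op 7: place WB@(0,4)
Per-piece attacks for B:
  BR@(5,2): attacks (5,3) (5,1) (5,0) (4,2) (3,2) (2,2) (1,2) (0,2) [ray(0,1) blocked at (5,3)]
B attacks (5,5): no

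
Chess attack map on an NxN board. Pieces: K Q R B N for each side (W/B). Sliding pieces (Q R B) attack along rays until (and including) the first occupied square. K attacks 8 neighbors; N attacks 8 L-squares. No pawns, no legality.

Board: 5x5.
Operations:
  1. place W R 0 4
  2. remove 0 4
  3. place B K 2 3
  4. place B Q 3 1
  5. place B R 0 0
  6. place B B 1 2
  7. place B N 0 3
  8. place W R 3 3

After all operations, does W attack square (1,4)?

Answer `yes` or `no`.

Answer: no

Derivation:
Op 1: place WR@(0,4)
Op 2: remove (0,4)
Op 3: place BK@(2,3)
Op 4: place BQ@(3,1)
Op 5: place BR@(0,0)
Op 6: place BB@(1,2)
Op 7: place BN@(0,3)
Op 8: place WR@(3,3)
Per-piece attacks for W:
  WR@(3,3): attacks (3,4) (3,2) (3,1) (4,3) (2,3) [ray(0,-1) blocked at (3,1); ray(-1,0) blocked at (2,3)]
W attacks (1,4): no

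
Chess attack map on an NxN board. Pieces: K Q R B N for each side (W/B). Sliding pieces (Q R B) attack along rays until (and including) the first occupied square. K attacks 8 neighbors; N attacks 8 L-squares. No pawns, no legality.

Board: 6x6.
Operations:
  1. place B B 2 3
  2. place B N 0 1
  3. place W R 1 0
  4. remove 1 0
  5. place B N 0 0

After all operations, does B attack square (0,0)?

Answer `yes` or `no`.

Answer: no

Derivation:
Op 1: place BB@(2,3)
Op 2: place BN@(0,1)
Op 3: place WR@(1,0)
Op 4: remove (1,0)
Op 5: place BN@(0,0)
Per-piece attacks for B:
  BN@(0,0): attacks (1,2) (2,1)
  BN@(0,1): attacks (1,3) (2,2) (2,0)
  BB@(2,3): attacks (3,4) (4,5) (3,2) (4,1) (5,0) (1,4) (0,5) (1,2) (0,1) [ray(-1,-1) blocked at (0,1)]
B attacks (0,0): no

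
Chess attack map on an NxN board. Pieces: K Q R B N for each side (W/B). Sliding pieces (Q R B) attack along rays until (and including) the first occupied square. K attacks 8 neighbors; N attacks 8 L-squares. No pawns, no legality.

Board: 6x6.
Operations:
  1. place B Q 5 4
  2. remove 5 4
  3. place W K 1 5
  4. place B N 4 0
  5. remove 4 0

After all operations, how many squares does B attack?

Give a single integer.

Op 1: place BQ@(5,4)
Op 2: remove (5,4)
Op 3: place WK@(1,5)
Op 4: place BN@(4,0)
Op 5: remove (4,0)
Per-piece attacks for B:
Union (0 distinct): (none)

Answer: 0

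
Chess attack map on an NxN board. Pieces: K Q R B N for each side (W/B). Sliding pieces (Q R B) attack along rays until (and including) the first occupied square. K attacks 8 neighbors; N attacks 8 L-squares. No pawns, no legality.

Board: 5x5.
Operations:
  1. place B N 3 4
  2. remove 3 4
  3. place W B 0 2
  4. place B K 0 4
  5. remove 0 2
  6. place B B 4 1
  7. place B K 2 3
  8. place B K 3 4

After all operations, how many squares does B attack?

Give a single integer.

Answer: 13

Derivation:
Op 1: place BN@(3,4)
Op 2: remove (3,4)
Op 3: place WB@(0,2)
Op 4: place BK@(0,4)
Op 5: remove (0,2)
Op 6: place BB@(4,1)
Op 7: place BK@(2,3)
Op 8: place BK@(3,4)
Per-piece attacks for B:
  BK@(0,4): attacks (0,3) (1,4) (1,3)
  BK@(2,3): attacks (2,4) (2,2) (3,3) (1,3) (3,4) (3,2) (1,4) (1,2)
  BK@(3,4): attacks (3,3) (4,4) (2,4) (4,3) (2,3)
  BB@(4,1): attacks (3,2) (2,3) (3,0) [ray(-1,1) blocked at (2,3)]
Union (13 distinct): (0,3) (1,2) (1,3) (1,4) (2,2) (2,3) (2,4) (3,0) (3,2) (3,3) (3,4) (4,3) (4,4)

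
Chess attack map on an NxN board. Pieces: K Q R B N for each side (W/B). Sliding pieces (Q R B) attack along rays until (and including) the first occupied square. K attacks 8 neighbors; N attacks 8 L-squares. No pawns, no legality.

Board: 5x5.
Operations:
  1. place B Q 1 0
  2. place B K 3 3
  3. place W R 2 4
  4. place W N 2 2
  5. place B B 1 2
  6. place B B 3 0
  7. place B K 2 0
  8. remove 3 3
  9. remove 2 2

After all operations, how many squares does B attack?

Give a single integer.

Op 1: place BQ@(1,0)
Op 2: place BK@(3,3)
Op 3: place WR@(2,4)
Op 4: place WN@(2,2)
Op 5: place BB@(1,2)
Op 6: place BB@(3,0)
Op 7: place BK@(2,0)
Op 8: remove (3,3)
Op 9: remove (2,2)
Per-piece attacks for B:
  BQ@(1,0): attacks (1,1) (1,2) (2,0) (0,0) (2,1) (3,2) (4,3) (0,1) [ray(0,1) blocked at (1,2); ray(1,0) blocked at (2,0)]
  BB@(1,2): attacks (2,3) (3,4) (2,1) (3,0) (0,3) (0,1) [ray(1,-1) blocked at (3,0)]
  BK@(2,0): attacks (2,1) (3,0) (1,0) (3,1) (1,1)
  BB@(3,0): attacks (4,1) (2,1) (1,2) [ray(-1,1) blocked at (1,2)]
Union (15 distinct): (0,0) (0,1) (0,3) (1,0) (1,1) (1,2) (2,0) (2,1) (2,3) (3,0) (3,1) (3,2) (3,4) (4,1) (4,3)

Answer: 15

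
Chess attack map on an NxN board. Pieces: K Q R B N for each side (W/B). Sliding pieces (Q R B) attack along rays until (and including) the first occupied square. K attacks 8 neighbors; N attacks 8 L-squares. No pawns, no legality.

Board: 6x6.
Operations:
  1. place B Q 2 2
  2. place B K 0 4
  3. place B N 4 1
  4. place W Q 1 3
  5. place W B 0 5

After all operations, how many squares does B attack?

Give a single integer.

Answer: 24

Derivation:
Op 1: place BQ@(2,2)
Op 2: place BK@(0,4)
Op 3: place BN@(4,1)
Op 4: place WQ@(1,3)
Op 5: place WB@(0,5)
Per-piece attacks for B:
  BK@(0,4): attacks (0,5) (0,3) (1,4) (1,5) (1,3)
  BQ@(2,2): attacks (2,3) (2,4) (2,5) (2,1) (2,0) (3,2) (4,2) (5,2) (1,2) (0,2) (3,3) (4,4) (5,5) (3,1) (4,0) (1,3) (1,1) (0,0) [ray(-1,1) blocked at (1,3)]
  BN@(4,1): attacks (5,3) (3,3) (2,2) (2,0)
Union (24 distinct): (0,0) (0,2) (0,3) (0,5) (1,1) (1,2) (1,3) (1,4) (1,5) (2,0) (2,1) (2,2) (2,3) (2,4) (2,5) (3,1) (3,2) (3,3) (4,0) (4,2) (4,4) (5,2) (5,3) (5,5)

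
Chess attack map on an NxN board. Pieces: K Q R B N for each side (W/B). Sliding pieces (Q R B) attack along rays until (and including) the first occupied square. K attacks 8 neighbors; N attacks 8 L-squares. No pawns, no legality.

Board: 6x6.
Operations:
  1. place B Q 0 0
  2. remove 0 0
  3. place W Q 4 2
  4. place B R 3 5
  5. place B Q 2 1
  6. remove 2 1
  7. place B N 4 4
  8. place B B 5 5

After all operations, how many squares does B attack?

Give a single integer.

Op 1: place BQ@(0,0)
Op 2: remove (0,0)
Op 3: place WQ@(4,2)
Op 4: place BR@(3,5)
Op 5: place BQ@(2,1)
Op 6: remove (2,1)
Op 7: place BN@(4,4)
Op 8: place BB@(5,5)
Per-piece attacks for B:
  BR@(3,5): attacks (3,4) (3,3) (3,2) (3,1) (3,0) (4,5) (5,5) (2,5) (1,5) (0,5) [ray(1,0) blocked at (5,5)]
  BN@(4,4): attacks (2,5) (5,2) (3,2) (2,3)
  BB@(5,5): attacks (4,4) [ray(-1,-1) blocked at (4,4)]
Union (13 distinct): (0,5) (1,5) (2,3) (2,5) (3,0) (3,1) (3,2) (3,3) (3,4) (4,4) (4,5) (5,2) (5,5)

Answer: 13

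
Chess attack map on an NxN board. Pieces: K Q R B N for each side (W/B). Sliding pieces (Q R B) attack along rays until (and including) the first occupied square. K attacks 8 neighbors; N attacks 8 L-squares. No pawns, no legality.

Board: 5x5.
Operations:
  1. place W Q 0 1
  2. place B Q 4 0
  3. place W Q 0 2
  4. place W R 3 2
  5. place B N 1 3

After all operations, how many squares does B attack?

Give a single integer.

Answer: 15

Derivation:
Op 1: place WQ@(0,1)
Op 2: place BQ@(4,0)
Op 3: place WQ@(0,2)
Op 4: place WR@(3,2)
Op 5: place BN@(1,3)
Per-piece attacks for B:
  BN@(1,3): attacks (3,4) (2,1) (3,2) (0,1)
  BQ@(4,0): attacks (4,1) (4,2) (4,3) (4,4) (3,0) (2,0) (1,0) (0,0) (3,1) (2,2) (1,3) [ray(-1,1) blocked at (1,3)]
Union (15 distinct): (0,0) (0,1) (1,0) (1,3) (2,0) (2,1) (2,2) (3,0) (3,1) (3,2) (3,4) (4,1) (4,2) (4,3) (4,4)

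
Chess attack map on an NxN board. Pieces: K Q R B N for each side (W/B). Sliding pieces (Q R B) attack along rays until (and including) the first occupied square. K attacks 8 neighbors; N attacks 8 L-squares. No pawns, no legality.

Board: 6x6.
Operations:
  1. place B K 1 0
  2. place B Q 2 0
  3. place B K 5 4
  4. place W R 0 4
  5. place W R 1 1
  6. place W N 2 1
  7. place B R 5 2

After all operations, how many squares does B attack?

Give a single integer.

Op 1: place BK@(1,0)
Op 2: place BQ@(2,0)
Op 3: place BK@(5,4)
Op 4: place WR@(0,4)
Op 5: place WR@(1,1)
Op 6: place WN@(2,1)
Op 7: place BR@(5,2)
Per-piece attacks for B:
  BK@(1,0): attacks (1,1) (2,0) (0,0) (2,1) (0,1)
  BQ@(2,0): attacks (2,1) (3,0) (4,0) (5,0) (1,0) (3,1) (4,2) (5,3) (1,1) [ray(0,1) blocked at (2,1); ray(-1,0) blocked at (1,0); ray(-1,1) blocked at (1,1)]
  BR@(5,2): attacks (5,3) (5,4) (5,1) (5,0) (4,2) (3,2) (2,2) (1,2) (0,2) [ray(0,1) blocked at (5,4)]
  BK@(5,4): attacks (5,5) (5,3) (4,4) (4,5) (4,3)
Union (22 distinct): (0,0) (0,1) (0,2) (1,0) (1,1) (1,2) (2,0) (2,1) (2,2) (3,0) (3,1) (3,2) (4,0) (4,2) (4,3) (4,4) (4,5) (5,0) (5,1) (5,3) (5,4) (5,5)

Answer: 22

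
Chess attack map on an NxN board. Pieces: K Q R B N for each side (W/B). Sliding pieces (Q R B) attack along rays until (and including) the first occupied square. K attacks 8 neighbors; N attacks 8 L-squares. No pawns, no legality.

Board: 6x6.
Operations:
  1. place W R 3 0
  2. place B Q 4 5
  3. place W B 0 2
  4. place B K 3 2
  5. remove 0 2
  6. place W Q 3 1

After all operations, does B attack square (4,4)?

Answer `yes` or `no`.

Answer: yes

Derivation:
Op 1: place WR@(3,0)
Op 2: place BQ@(4,5)
Op 3: place WB@(0,2)
Op 4: place BK@(3,2)
Op 5: remove (0,2)
Op 6: place WQ@(3,1)
Per-piece attacks for B:
  BK@(3,2): attacks (3,3) (3,1) (4,2) (2,2) (4,3) (4,1) (2,3) (2,1)
  BQ@(4,5): attacks (4,4) (4,3) (4,2) (4,1) (4,0) (5,5) (3,5) (2,5) (1,5) (0,5) (5,4) (3,4) (2,3) (1,2) (0,1)
B attacks (4,4): yes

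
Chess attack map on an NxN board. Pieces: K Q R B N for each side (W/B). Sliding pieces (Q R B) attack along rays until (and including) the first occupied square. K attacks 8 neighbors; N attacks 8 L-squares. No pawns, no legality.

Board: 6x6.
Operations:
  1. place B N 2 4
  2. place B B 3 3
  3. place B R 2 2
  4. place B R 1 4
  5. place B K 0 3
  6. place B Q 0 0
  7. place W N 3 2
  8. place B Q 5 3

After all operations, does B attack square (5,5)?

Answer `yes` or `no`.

Op 1: place BN@(2,4)
Op 2: place BB@(3,3)
Op 3: place BR@(2,2)
Op 4: place BR@(1,4)
Op 5: place BK@(0,3)
Op 6: place BQ@(0,0)
Op 7: place WN@(3,2)
Op 8: place BQ@(5,3)
Per-piece attacks for B:
  BQ@(0,0): attacks (0,1) (0,2) (0,3) (1,0) (2,0) (3,0) (4,0) (5,0) (1,1) (2,2) [ray(0,1) blocked at (0,3); ray(1,1) blocked at (2,2)]
  BK@(0,3): attacks (0,4) (0,2) (1,3) (1,4) (1,2)
  BR@(1,4): attacks (1,5) (1,3) (1,2) (1,1) (1,0) (2,4) (0,4) [ray(1,0) blocked at (2,4)]
  BR@(2,2): attacks (2,3) (2,4) (2,1) (2,0) (3,2) (1,2) (0,2) [ray(0,1) blocked at (2,4); ray(1,0) blocked at (3,2)]
  BN@(2,4): attacks (4,5) (0,5) (3,2) (4,3) (1,2) (0,3)
  BB@(3,3): attacks (4,4) (5,5) (4,2) (5,1) (2,4) (2,2) [ray(-1,1) blocked at (2,4); ray(-1,-1) blocked at (2,2)]
  BQ@(5,3): attacks (5,4) (5,5) (5,2) (5,1) (5,0) (4,3) (3,3) (4,4) (3,5) (4,2) (3,1) (2,0) [ray(-1,0) blocked at (3,3)]
B attacks (5,5): yes

Answer: yes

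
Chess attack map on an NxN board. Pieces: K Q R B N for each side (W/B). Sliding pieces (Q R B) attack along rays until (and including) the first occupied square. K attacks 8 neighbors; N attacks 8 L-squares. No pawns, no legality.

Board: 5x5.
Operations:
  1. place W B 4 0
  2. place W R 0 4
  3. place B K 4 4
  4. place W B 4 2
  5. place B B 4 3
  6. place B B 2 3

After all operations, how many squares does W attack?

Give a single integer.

Op 1: place WB@(4,0)
Op 2: place WR@(0,4)
Op 3: place BK@(4,4)
Op 4: place WB@(4,2)
Op 5: place BB@(4,3)
Op 6: place BB@(2,3)
Per-piece attacks for W:
  WR@(0,4): attacks (0,3) (0,2) (0,1) (0,0) (1,4) (2,4) (3,4) (4,4) [ray(1,0) blocked at (4,4)]
  WB@(4,0): attacks (3,1) (2,2) (1,3) (0,4) [ray(-1,1) blocked at (0,4)]
  WB@(4,2): attacks (3,3) (2,4) (3,1) (2,0)
Union (14 distinct): (0,0) (0,1) (0,2) (0,3) (0,4) (1,3) (1,4) (2,0) (2,2) (2,4) (3,1) (3,3) (3,4) (4,4)

Answer: 14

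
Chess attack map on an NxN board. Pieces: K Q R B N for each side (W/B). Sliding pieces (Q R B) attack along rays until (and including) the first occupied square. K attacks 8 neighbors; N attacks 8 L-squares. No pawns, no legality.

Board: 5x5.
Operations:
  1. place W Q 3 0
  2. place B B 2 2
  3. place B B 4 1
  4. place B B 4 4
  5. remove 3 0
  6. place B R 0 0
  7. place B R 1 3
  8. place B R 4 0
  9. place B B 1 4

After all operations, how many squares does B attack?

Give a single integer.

Answer: 21

Derivation:
Op 1: place WQ@(3,0)
Op 2: place BB@(2,2)
Op 3: place BB@(4,1)
Op 4: place BB@(4,4)
Op 5: remove (3,0)
Op 6: place BR@(0,0)
Op 7: place BR@(1,3)
Op 8: place BR@(4,0)
Op 9: place BB@(1,4)
Per-piece attacks for B:
  BR@(0,0): attacks (0,1) (0,2) (0,3) (0,4) (1,0) (2,0) (3,0) (4,0) [ray(1,0) blocked at (4,0)]
  BR@(1,3): attacks (1,4) (1,2) (1,1) (1,0) (2,3) (3,3) (4,3) (0,3) [ray(0,1) blocked at (1,4)]
  BB@(1,4): attacks (2,3) (3,2) (4,1) (0,3) [ray(1,-1) blocked at (4,1)]
  BB@(2,2): attacks (3,3) (4,4) (3,1) (4,0) (1,3) (1,1) (0,0) [ray(1,1) blocked at (4,4); ray(1,-1) blocked at (4,0); ray(-1,1) blocked at (1,3); ray(-1,-1) blocked at (0,0)]
  BR@(4,0): attacks (4,1) (3,0) (2,0) (1,0) (0,0) [ray(0,1) blocked at (4,1); ray(-1,0) blocked at (0,0)]
  BB@(4,1): attacks (3,2) (2,3) (1,4) (3,0) [ray(-1,1) blocked at (1,4)]
  BB@(4,4): attacks (3,3) (2,2) [ray(-1,-1) blocked at (2,2)]
Union (21 distinct): (0,0) (0,1) (0,2) (0,3) (0,4) (1,0) (1,1) (1,2) (1,3) (1,4) (2,0) (2,2) (2,3) (3,0) (3,1) (3,2) (3,3) (4,0) (4,1) (4,3) (4,4)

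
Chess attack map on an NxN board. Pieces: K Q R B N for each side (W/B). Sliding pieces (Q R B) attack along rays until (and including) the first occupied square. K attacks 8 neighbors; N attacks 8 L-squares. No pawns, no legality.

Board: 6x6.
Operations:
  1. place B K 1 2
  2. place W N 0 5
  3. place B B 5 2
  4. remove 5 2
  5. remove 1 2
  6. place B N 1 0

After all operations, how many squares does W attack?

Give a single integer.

Op 1: place BK@(1,2)
Op 2: place WN@(0,5)
Op 3: place BB@(5,2)
Op 4: remove (5,2)
Op 5: remove (1,2)
Op 6: place BN@(1,0)
Per-piece attacks for W:
  WN@(0,5): attacks (1,3) (2,4)
Union (2 distinct): (1,3) (2,4)

Answer: 2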